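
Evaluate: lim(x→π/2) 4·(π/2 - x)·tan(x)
This is a 0·∞ indeterminate form.

Rewrite 0·∞ as a quotient (0/0 or ∞/∞ form), then apply L'Hôpital's rule:
  lim(x→π/2) 4·(π/2 - x)·tan(x) = 4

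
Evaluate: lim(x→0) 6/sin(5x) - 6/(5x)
This is an ∞-∞ indeterminate form.

Combine fractions or rationalize to convert ∞-∞ to 0/0 form:
  lim(x→0) 6/sin(5x) - 6/(5x) = 0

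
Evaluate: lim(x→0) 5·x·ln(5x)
This is a 0·∞ indeterminate form.

Rewrite 0·∞ as a quotient (0/0 or ∞/∞ form), then apply L'Hôpital's rule:
  lim(x→0) 5·x·ln(5x) = 0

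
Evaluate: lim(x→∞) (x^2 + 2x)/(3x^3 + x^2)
This is an ∞/∞ indeterminate form.

Apply L'Hôpital's rule: differentiate numerator and denominator separately.
  f(x) = x^2 + 2·x   ⇒   f'(x) = 2·x + 2
  g(x) = 3·x^3 + x^2   ⇒   g'(x) = 9·x^2 + 2·x
  lim(x→∞) f'(x)/g'(x) = lim(x→∞) (2·x + 2)/(9·x^2 + 2·x)
  = 0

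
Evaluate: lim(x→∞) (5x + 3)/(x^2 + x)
This is an ∞/∞ indeterminate form.

Apply L'Hôpital's rule: differentiate numerator and denominator separately.
  f(x) = 5·x + 3   ⇒   f'(x) = 5
  g(x) = x^2 + x   ⇒   g'(x) = 2·x + 1
  lim(x→∞) f'(x)/g'(x) = lim(x→∞) (5)/(2·x + 1)
  = 0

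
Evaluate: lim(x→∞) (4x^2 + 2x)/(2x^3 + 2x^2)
This is an ∞/∞ indeterminate form.

Apply L'Hôpital's rule: differentiate numerator and denominator separately.
  f(x) = 4·x^2 + 2·x   ⇒   f'(x) = 8·x + 2
  g(x) = 2·x^3 + 2·x^2   ⇒   g'(x) = 6·x^2 + 4·x
  lim(x→∞) f'(x)/g'(x) = lim(x→∞) (8·x + 2)/(6·x^2 + 4·x)
  = 0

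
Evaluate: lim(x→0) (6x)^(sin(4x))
This is an exponential indeterminate form.

For exponential indeterminate forms, take the natural log:
  Let L = lim(x→0) (6x)^(sin(4x))
  Then ln(L) = lim(x→0) [exponent × ln(base)]
  Evaluate using L'Hôpital or standard limits, then exponentiate.
  L = 1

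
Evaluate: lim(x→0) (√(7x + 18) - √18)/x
This is a standard limit.

Factor or rationalize the expression:
  lim(x→0) (√(7x + 18) - √18)/x = 7·sqrt(2)/12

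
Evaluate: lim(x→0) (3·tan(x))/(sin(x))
This is a 0/0 indeterminate form.

Apply L'Hôpital's rule: differentiate numerator and denominator separately.
  f(x) = 3·tan(x)   ⇒   f'(x) = 3·tan(x)^2 + 3
  g(x) = sin(x)   ⇒   g'(x) = cos(x)
  lim(x→0) f'(x)/g'(x) = lim(x→0) (3·tan(x)^2 + 3)/(cos(x))
  = 3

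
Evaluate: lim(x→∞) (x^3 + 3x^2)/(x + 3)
This is an ∞/∞ indeterminate form.

Apply L'Hôpital's rule: differentiate numerator and denominator separately.
  f(x) = x^3 + 3·x^2   ⇒   f'(x) = 3·x^2 + 6·x
  g(x) = x + 3   ⇒   g'(x) = 1
  lim(x→∞) f'(x)/g'(x) = lim(x→∞) (3·x^2 + 6·x)/(1)
  = ∞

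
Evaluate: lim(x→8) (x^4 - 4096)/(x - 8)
This is a standard limit.

Factor or rationalize the expression:
  lim(x→8) (x^4 - 4096)/(x - 8) = 2048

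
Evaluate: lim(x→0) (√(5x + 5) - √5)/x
This is a standard limit.

Factor or rationalize the expression:
  lim(x→0) (√(5x + 5) - √5)/x = sqrt(5)/2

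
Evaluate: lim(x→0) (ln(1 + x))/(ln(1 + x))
This is a 0/0 indeterminate form.

Apply L'Hôpital's rule: differentiate numerator and denominator separately.
  f(x) = ln(x + 1)   ⇒   f'(x) = 1/(x + 1)
  g(x) = ln(x + 1)   ⇒   g'(x) = 1/(x + 1)
  lim(x→0) f'(x)/g'(x) = lim(x→0) (1/(x + 1))/(1/(x + 1))
  = 1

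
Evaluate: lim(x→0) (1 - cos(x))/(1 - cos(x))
This is a 0/0 indeterminate form.

Apply L'Hôpital's rule: differentiate numerator and denominator separately.
  f(x) = 1 - cos(x)   ⇒   f'(x) = sin(x)
  g(x) = 1 - cos(x)   ⇒   g'(x) = sin(x)
  lim(x→0) f'(x)/g'(x) = lim(x→0) (sin(x))/(sin(x))
  = 1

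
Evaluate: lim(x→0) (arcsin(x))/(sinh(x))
This is a 0/0 indeterminate form.

Apply L'Hôpital's rule: differentiate numerator and denominator separately.
  f(x) = asin(x)   ⇒   f'(x) = 1/sqrt(1 - x^2)
  g(x) = sinh(x)   ⇒   g'(x) = cosh(x)
  lim(x→0) f'(x)/g'(x) = lim(x→0) (1/sqrt(1 - x^2))/(cosh(x))
  = 1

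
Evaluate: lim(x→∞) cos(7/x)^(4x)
This is an exponential indeterminate form.

For exponential indeterminate forms, take the natural log:
  Let L = lim(x→∞) cos(7/x)^(4x)
  Then ln(L) = lim(x→∞) [exponent × ln(base)]
  Evaluate using L'Hôpital or standard limits, then exponentiate.
  L = 1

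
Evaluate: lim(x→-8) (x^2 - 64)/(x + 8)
This is a standard limit.

Factor or rationalize the expression:
  lim(x→-8) (x^2 - 64)/(x + 8) = -16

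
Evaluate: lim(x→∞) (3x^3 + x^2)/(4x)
This is an ∞/∞ indeterminate form.

Apply L'Hôpital's rule: differentiate numerator and denominator separately.
  f(x) = 3·x^3 + x^2   ⇒   f'(x) = 9·x^2 + 2·x
  g(x) = 4·x   ⇒   g'(x) = 4
  lim(x→∞) f'(x)/g'(x) = lim(x→∞) (9·x^2 + 2·x)/(4)
  = ∞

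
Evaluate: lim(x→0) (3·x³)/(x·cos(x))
This is a 0/0 indeterminate form.

Apply L'Hôpital's rule: differentiate numerator and denominator separately.
  f(x) = 3·x^3   ⇒   f'(x) = 9·x^2
  g(x) = x·cos(x)   ⇒   g'(x) = -x·sin(x) + cos(x)
  lim(x→0) f'(x)/g'(x) = lim(x→0) (9·x^2)/(-x·sin(x) + cos(x))
  = 0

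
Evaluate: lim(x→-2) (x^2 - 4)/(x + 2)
This is a standard limit.

Factor or rationalize the expression:
  lim(x→-2) (x^2 - 4)/(x + 2) = -4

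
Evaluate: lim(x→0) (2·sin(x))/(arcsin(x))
This is a 0/0 indeterminate form.

Apply L'Hôpital's rule: differentiate numerator and denominator separately.
  f(x) = 2·sin(x)   ⇒   f'(x) = 2·cos(x)
  g(x) = asin(x)   ⇒   g'(x) = 1/sqrt(1 - x^2)
  lim(x→0) f'(x)/g'(x) = lim(x→0) (2·cos(x))/(1/sqrt(1 - x^2))
  = 2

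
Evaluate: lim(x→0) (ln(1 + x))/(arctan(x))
This is a 0/0 indeterminate form.

Apply L'Hôpital's rule: differentiate numerator and denominator separately.
  f(x) = ln(x + 1)   ⇒   f'(x) = 1/(x + 1)
  g(x) = atan(x)   ⇒   g'(x) = 1/(x^2 + 1)
  lim(x→0) f'(x)/g'(x) = lim(x→0) (1/(x + 1))/(1/(x^2 + 1))
  = 1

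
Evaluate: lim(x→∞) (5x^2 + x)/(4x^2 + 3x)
This is an ∞/∞ indeterminate form.

Apply L'Hôpital's rule: differentiate numerator and denominator separately.
  f(x) = 5·x^2 + x   ⇒   f'(x) = 10·x + 1
  g(x) = 4·x^2 + 3·x   ⇒   g'(x) = 8·x + 3
  lim(x→∞) f'(x)/g'(x) = lim(x→∞) (10·x + 1)/(8·x + 3)
  = 5/4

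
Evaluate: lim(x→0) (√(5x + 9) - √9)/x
This is a standard limit.

Factor or rationalize the expression:
  lim(x→0) (√(5x + 9) - √9)/x = 5/6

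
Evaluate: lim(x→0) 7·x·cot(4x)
This is a 0·∞ indeterminate form.

Rewrite 0·∞ as a quotient (0/0 or ∞/∞ form), then apply L'Hôpital's rule:
  lim(x→0) 7·x·cot(4x) = 7/4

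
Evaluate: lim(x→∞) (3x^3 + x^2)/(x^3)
This is an ∞/∞ indeterminate form.

Apply L'Hôpital's rule: differentiate numerator and denominator separately.
  f(x) = 3·x^3 + x^2   ⇒   f'(x) = 9·x^2 + 2·x
  g(x) = x^3   ⇒   g'(x) = 3·x^2
  lim(x→∞) f'(x)/g'(x) = lim(x→∞) (9·x^2 + 2·x)/(3·x^2)
  = 3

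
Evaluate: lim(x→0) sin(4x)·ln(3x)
This is a 0·∞ indeterminate form.

Rewrite 0·∞ as a quotient (0/0 or ∞/∞ form), then apply L'Hôpital's rule:
  lim(x→0) sin(4x)·ln(3x) = 0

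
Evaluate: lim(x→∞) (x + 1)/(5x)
This is an ∞/∞ indeterminate form.

Apply L'Hôpital's rule: differentiate numerator and denominator separately.
  f(x) = x + 1   ⇒   f'(x) = 1
  g(x) = 5·x   ⇒   g'(x) = 5
  lim(x→∞) f'(x)/g'(x) = lim(x→∞) (1)/(5)
  = 1/5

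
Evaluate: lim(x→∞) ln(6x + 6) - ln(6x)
This is an ∞-∞ indeterminate form.

Combine fractions or rationalize to convert ∞-∞ to 0/0 form:
  lim(x→∞) ln(6x + 6) - ln(6x) = 0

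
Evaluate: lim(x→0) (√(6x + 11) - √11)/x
This is a standard limit.

Factor or rationalize the expression:
  lim(x→0) (√(6x + 11) - √11)/x = 3·sqrt(11)/11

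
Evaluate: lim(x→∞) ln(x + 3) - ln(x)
This is an ∞-∞ indeterminate form.

Combine fractions or rationalize to convert ∞-∞ to 0/0 form:
  lim(x→∞) ln(x + 3) - ln(x) = 0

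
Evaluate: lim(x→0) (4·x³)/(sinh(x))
This is a 0/0 indeterminate form.

Apply L'Hôpital's rule: differentiate numerator and denominator separately.
  f(x) = 4·x^3   ⇒   f'(x) = 12·x^2
  g(x) = sinh(x)   ⇒   g'(x) = cosh(x)
  lim(x→0) f'(x)/g'(x) = lim(x→0) (12·x^2)/(cosh(x))
  = 0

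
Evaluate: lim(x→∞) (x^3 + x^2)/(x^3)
This is an ∞/∞ indeterminate form.

Apply L'Hôpital's rule: differentiate numerator and denominator separately.
  f(x) = x^3 + x^2   ⇒   f'(x) = 3·x^2 + 2·x
  g(x) = x^3   ⇒   g'(x) = 3·x^2
  lim(x→∞) f'(x)/g'(x) = lim(x→∞) (3·x^2 + 2·x)/(3·x^2)
  = 1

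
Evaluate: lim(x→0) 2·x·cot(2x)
This is a 0·∞ indeterminate form.

Rewrite 0·∞ as a quotient (0/0 or ∞/∞ form), then apply L'Hôpital's rule:
  lim(x→0) 2·x·cot(2x) = 1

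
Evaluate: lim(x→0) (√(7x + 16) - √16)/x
This is a standard limit.

Factor or rationalize the expression:
  lim(x→0) (√(7x + 16) - √16)/x = 7/8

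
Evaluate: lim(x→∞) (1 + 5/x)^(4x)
This is an exponential indeterminate form.

For exponential indeterminate forms, take the natural log:
  Let L = lim(x→∞) (1 + 5/x)^(4x)
  Then ln(L) = lim(x→∞) [exponent × ln(base)]
  Evaluate using L'Hôpital or standard limits, then exponentiate.
  L = e^(20)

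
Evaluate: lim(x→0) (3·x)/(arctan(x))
This is a 0/0 indeterminate form.

Apply L'Hôpital's rule: differentiate numerator and denominator separately.
  f(x) = 3·x   ⇒   f'(x) = 3
  g(x) = atan(x)   ⇒   g'(x) = 1/(x^2 + 1)
  lim(x→0) f'(x)/g'(x) = lim(x→0) (3)/(1/(x^2 + 1))
  = 3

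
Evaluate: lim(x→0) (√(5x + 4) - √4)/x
This is a standard limit.

Factor or rationalize the expression:
  lim(x→0) (√(5x + 4) - √4)/x = 5/4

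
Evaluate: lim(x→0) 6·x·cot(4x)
This is a 0·∞ indeterminate form.

Rewrite 0·∞ as a quotient (0/0 or ∞/∞ form), then apply L'Hôpital's rule:
  lim(x→0) 6·x·cot(4x) = 3/2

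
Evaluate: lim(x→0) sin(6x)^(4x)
This is an exponential indeterminate form.

For exponential indeterminate forms, take the natural log:
  Let L = lim(x→0) sin(6x)^(4x)
  Then ln(L) = lim(x→0) [exponent × ln(base)]
  Evaluate using L'Hôpital or standard limits, then exponentiate.
  L = 1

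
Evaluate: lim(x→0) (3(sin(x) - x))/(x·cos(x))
This is a 0/0 indeterminate form.

Apply L'Hôpital's rule: differentiate numerator and denominator separately.
  f(x) = -3·x + 3·sin(x)   ⇒   f'(x) = 3·cos(x) - 3
  g(x) = x·cos(x)   ⇒   g'(x) = -x·sin(x) + cos(x)
  lim(x→0) f'(x)/g'(x) = lim(x→0) (3·cos(x) - 3)/(-x·sin(x) + cos(x))
  = 0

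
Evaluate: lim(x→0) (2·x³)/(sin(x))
This is a 0/0 indeterminate form.

Apply L'Hôpital's rule: differentiate numerator and denominator separately.
  f(x) = 2·x^3   ⇒   f'(x) = 6·x^2
  g(x) = sin(x)   ⇒   g'(x) = cos(x)
  lim(x→0) f'(x)/g'(x) = lim(x→0) (6·x^2)/(cos(x))
  = 0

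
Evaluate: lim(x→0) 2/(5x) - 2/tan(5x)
This is an ∞-∞ indeterminate form.

Combine fractions or rationalize to convert ∞-∞ to 0/0 form:
  lim(x→0) 2/(5x) - 2/tan(5x) = 0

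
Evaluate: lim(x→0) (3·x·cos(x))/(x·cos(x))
This is a 0/0 indeterminate form.

Apply L'Hôpital's rule: differentiate numerator and denominator separately.
  f(x) = 3·x·cos(x)   ⇒   f'(x) = -3·x·sin(x) + 3·cos(x)
  g(x) = x·cos(x)   ⇒   g'(x) = -x·sin(x) + cos(x)
  lim(x→0) f'(x)/g'(x) = lim(x→0) (-3·x·sin(x) + 3·cos(x))/(-x·sin(x) + cos(x))
  = 3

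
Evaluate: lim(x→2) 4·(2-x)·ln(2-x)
This is a 0·∞ indeterminate form.

Rewrite 0·∞ as a quotient (0/0 or ∞/∞ form), then apply L'Hôpital's rule:
  lim(x→2) 4·(2-x)·ln(2-x) = 0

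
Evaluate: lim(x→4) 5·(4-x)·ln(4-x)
This is a 0·∞ indeterminate form.

Rewrite 0·∞ as a quotient (0/0 or ∞/∞ form), then apply L'Hôpital's rule:
  lim(x→4) 5·(4-x)·ln(4-x) = 0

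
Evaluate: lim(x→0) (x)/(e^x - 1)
This is a 0/0 indeterminate form.

Apply L'Hôpital's rule: differentiate numerator and denominator separately.
  f(x) = x   ⇒   f'(x) = 1
  g(x) = e^(x) - 1   ⇒   g'(x) = e^(x)
  lim(x→0) f'(x)/g'(x) = lim(x→0) (1)/(e^(x))
  = 1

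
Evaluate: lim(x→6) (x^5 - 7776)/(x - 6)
This is a standard limit.

Factor or rationalize the expression:
  lim(x→6) (x^5 - 7776)/(x - 6) = 6480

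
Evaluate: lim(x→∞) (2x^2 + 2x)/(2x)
This is an ∞/∞ indeterminate form.

Apply L'Hôpital's rule: differentiate numerator and denominator separately.
  f(x) = 2·x^2 + 2·x   ⇒   f'(x) = 4·x + 2
  g(x) = 2·x   ⇒   g'(x) = 2
  lim(x→∞) f'(x)/g'(x) = lim(x→∞) (4·x + 2)/(2)
  = ∞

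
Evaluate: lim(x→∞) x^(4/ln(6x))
This is an exponential indeterminate form.

For exponential indeterminate forms, take the natural log:
  Let L = lim(x→∞) x^(4/ln(6x))
  Then ln(L) = lim(x→∞) [exponent × ln(base)]
  Evaluate using L'Hôpital or standard limits, then exponentiate.
  L = e^(4)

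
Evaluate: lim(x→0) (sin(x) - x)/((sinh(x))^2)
This is a 0/0 indeterminate form.

Apply L'Hôpital's rule: differentiate numerator and denominator separately.
  f(x) = -x + sin(x)   ⇒   f'(x) = cos(x) - 1
  g(x) = sinh(x)^2   ⇒   g'(x) = 2·sinh(x)·cosh(x)
  lim(x→0) f'(x)/g'(x) = lim(x→0) (cos(x) - 1)/(2·sinh(x)·cosh(x))
  = 0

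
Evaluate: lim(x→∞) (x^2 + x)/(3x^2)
This is an ∞/∞ indeterminate form.

Apply L'Hôpital's rule: differentiate numerator and denominator separately.
  f(x) = x^2 + x   ⇒   f'(x) = 2·x + 1
  g(x) = 3·x^2   ⇒   g'(x) = 6·x
  lim(x→∞) f'(x)/g'(x) = lim(x→∞) (2·x + 1)/(6·x)
  = 1/3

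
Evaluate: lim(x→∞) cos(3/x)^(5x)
This is an exponential indeterminate form.

For exponential indeterminate forms, take the natural log:
  Let L = lim(x→∞) cos(3/x)^(5x)
  Then ln(L) = lim(x→∞) [exponent × ln(base)]
  Evaluate using L'Hôpital or standard limits, then exponentiate.
  L = 1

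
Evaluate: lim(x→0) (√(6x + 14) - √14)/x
This is a standard limit.

Factor or rationalize the expression:
  lim(x→0) (√(6x + 14) - √14)/x = 3·sqrt(14)/14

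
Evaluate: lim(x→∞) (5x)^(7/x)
This is an exponential indeterminate form.

For exponential indeterminate forms, take the natural log:
  Let L = lim(x→∞) (5x)^(7/x)
  Then ln(L) = lim(x→∞) [exponent × ln(base)]
  Evaluate using L'Hôpital or standard limits, then exponentiate.
  L = 1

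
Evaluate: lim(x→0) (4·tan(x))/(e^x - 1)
This is a 0/0 indeterminate form.

Apply L'Hôpital's rule: differentiate numerator and denominator separately.
  f(x) = 4·tan(x)   ⇒   f'(x) = 4·tan(x)^2 + 4
  g(x) = e^(x) - 1   ⇒   g'(x) = e^(x)
  lim(x→0) f'(x)/g'(x) = lim(x→0) (4·tan(x)^2 + 4)/(e^(x))
  = 4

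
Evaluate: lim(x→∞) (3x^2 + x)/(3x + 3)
This is an ∞/∞ indeterminate form.

Apply L'Hôpital's rule: differentiate numerator and denominator separately.
  f(x) = 3·x^2 + x   ⇒   f'(x) = 6·x + 1
  g(x) = 3·x + 3   ⇒   g'(x) = 3
  lim(x→∞) f'(x)/g'(x) = lim(x→∞) (6·x + 1)/(3)
  = ∞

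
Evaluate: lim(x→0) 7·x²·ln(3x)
This is a 0·∞ indeterminate form.

Rewrite 0·∞ as a quotient (0/0 or ∞/∞ form), then apply L'Hôpital's rule:
  lim(x→0) 7·x²·ln(3x) = 0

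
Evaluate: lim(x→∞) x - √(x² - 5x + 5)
This is an ∞-∞ indeterminate form.

Combine fractions or rationalize to convert ∞-∞ to 0/0 form:
  lim(x→∞) x - √(x² - 5x + 5) = 5/2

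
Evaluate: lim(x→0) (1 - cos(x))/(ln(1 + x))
This is a 0/0 indeterminate form.

Apply L'Hôpital's rule: differentiate numerator and denominator separately.
  f(x) = 1 - cos(x)   ⇒   f'(x) = sin(x)
  g(x) = ln(x + 1)   ⇒   g'(x) = 1/(x + 1)
  lim(x→0) f'(x)/g'(x) = lim(x→0) (sin(x))/(1/(x + 1))
  = 0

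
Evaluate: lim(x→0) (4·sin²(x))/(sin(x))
This is a 0/0 indeterminate form.

Apply L'Hôpital's rule: differentiate numerator and denominator separately.
  f(x) = 4·sin(x)^2   ⇒   f'(x) = 8·sin(x)·cos(x)
  g(x) = sin(x)   ⇒   g'(x) = cos(x)
  lim(x→0) f'(x)/g'(x) = lim(x→0) (8·sin(x)·cos(x))/(cos(x))
  = 0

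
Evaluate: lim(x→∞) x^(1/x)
This is an exponential indeterminate form.

For exponential indeterminate forms, take the natural log:
  Let L = lim(x→∞) x^(1/x)
  Then ln(L) = lim(x→∞) [exponent × ln(base)]
  Evaluate using L'Hôpital or standard limits, then exponentiate.
  L = 1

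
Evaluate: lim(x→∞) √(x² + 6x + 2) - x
This is an ∞-∞ indeterminate form.

Combine fractions or rationalize to convert ∞-∞ to 0/0 form:
  lim(x→∞) √(x² + 6x + 2) - x = 3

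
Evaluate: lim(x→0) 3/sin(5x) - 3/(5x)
This is an ∞-∞ indeterminate form.

Combine fractions or rationalize to convert ∞-∞ to 0/0 form:
  lim(x→0) 3/sin(5x) - 3/(5x) = 0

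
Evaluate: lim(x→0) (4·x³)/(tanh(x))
This is a 0/0 indeterminate form.

Apply L'Hôpital's rule: differentiate numerator and denominator separately.
  f(x) = 4·x^3   ⇒   f'(x) = 12·x^2
  g(x) = tanh(x)   ⇒   g'(x) = 1 - tanh(x)^2
  lim(x→0) f'(x)/g'(x) = lim(x→0) (12·x^2)/(1 - tanh(x)^2)
  = 0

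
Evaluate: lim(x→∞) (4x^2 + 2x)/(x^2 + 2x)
This is an ∞/∞ indeterminate form.

Apply L'Hôpital's rule: differentiate numerator and denominator separately.
  f(x) = 4·x^2 + 2·x   ⇒   f'(x) = 8·x + 2
  g(x) = x^2 + 2·x   ⇒   g'(x) = 2·x + 2
  lim(x→∞) f'(x)/g'(x) = lim(x→∞) (8·x + 2)/(2·x + 2)
  = 4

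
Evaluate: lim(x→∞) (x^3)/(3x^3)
This is an ∞/∞ indeterminate form.

Apply L'Hôpital's rule: differentiate numerator and denominator separately.
  f(x) = x^3   ⇒   f'(x) = 3·x^2
  g(x) = 3·x^3   ⇒   g'(x) = 9·x^2
  lim(x→∞) f'(x)/g'(x) = lim(x→∞) (3·x^2)/(9·x^2)
  = 1/3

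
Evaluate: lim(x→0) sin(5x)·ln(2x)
This is a 0·∞ indeterminate form.

Rewrite 0·∞ as a quotient (0/0 or ∞/∞ form), then apply L'Hôpital's rule:
  lim(x→0) sin(5x)·ln(2x) = 0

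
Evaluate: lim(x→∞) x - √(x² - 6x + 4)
This is an ∞-∞ indeterminate form.

Combine fractions or rationalize to convert ∞-∞ to 0/0 form:
  lim(x→∞) x - √(x² - 6x + 4) = 3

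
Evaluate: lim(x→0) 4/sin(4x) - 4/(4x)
This is an ∞-∞ indeterminate form.

Combine fractions or rationalize to convert ∞-∞ to 0/0 form:
  lim(x→0) 4/sin(4x) - 4/(4x) = 0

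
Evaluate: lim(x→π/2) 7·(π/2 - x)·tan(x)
This is a 0·∞ indeterminate form.

Rewrite 0·∞ as a quotient (0/0 or ∞/∞ form), then apply L'Hôpital's rule:
  lim(x→π/2) 7·(π/2 - x)·tan(x) = 7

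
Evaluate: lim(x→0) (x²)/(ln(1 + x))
This is a 0/0 indeterminate form.

Apply L'Hôpital's rule: differentiate numerator and denominator separately.
  f(x) = x^2   ⇒   f'(x) = 2·x
  g(x) = ln(x + 1)   ⇒   g'(x) = 1/(x + 1)
  lim(x→0) f'(x)/g'(x) = lim(x→0) (2·x)/(1/(x + 1))
  = 0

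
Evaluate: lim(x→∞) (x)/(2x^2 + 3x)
This is an ∞/∞ indeterminate form.

Apply L'Hôpital's rule: differentiate numerator and denominator separately.
  f(x) = x   ⇒   f'(x) = 1
  g(x) = 2·x^2 + 3·x   ⇒   g'(x) = 4·x + 3
  lim(x→∞) f'(x)/g'(x) = lim(x→∞) (1)/(4·x + 3)
  = 0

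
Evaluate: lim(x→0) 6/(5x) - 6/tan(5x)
This is an ∞-∞ indeterminate form.

Combine fractions or rationalize to convert ∞-∞ to 0/0 form:
  lim(x→0) 6/(5x) - 6/tan(5x) = 0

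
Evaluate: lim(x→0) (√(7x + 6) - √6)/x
This is a standard limit.

Factor or rationalize the expression:
  lim(x→0) (√(7x + 6) - √6)/x = 7·sqrt(6)/12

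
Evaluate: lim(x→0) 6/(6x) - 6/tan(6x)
This is an ∞-∞ indeterminate form.

Combine fractions or rationalize to convert ∞-∞ to 0/0 form:
  lim(x→0) 6/(6x) - 6/tan(6x) = 0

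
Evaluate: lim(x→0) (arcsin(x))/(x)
This is a 0/0 indeterminate form.

Apply L'Hôpital's rule: differentiate numerator and denominator separately.
  f(x) = asin(x)   ⇒   f'(x) = 1/sqrt(1 - x^2)
  g(x) = x   ⇒   g'(x) = 1
  lim(x→0) f'(x)/g'(x) = lim(x→0) (1/sqrt(1 - x^2))/(1)
  = 1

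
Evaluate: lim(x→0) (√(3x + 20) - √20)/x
This is a standard limit.

Factor or rationalize the expression:
  lim(x→0) (√(3x + 20) - √20)/x = 3·sqrt(5)/20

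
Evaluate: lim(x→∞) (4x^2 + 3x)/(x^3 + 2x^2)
This is an ∞/∞ indeterminate form.

Apply L'Hôpital's rule: differentiate numerator and denominator separately.
  f(x) = 4·x^2 + 3·x   ⇒   f'(x) = 8·x + 3
  g(x) = x^3 + 2·x^2   ⇒   g'(x) = 3·x^2 + 4·x
  lim(x→∞) f'(x)/g'(x) = lim(x→∞) (8·x + 3)/(3·x^2 + 4·x)
  = 0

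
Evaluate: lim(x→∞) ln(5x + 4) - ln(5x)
This is an ∞-∞ indeterminate form.

Combine fractions or rationalize to convert ∞-∞ to 0/0 form:
  lim(x→∞) ln(5x + 4) - ln(5x) = 0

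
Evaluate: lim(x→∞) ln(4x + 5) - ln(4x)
This is an ∞-∞ indeterminate form.

Combine fractions or rationalize to convert ∞-∞ to 0/0 form:
  lim(x→∞) ln(4x + 5) - ln(4x) = 0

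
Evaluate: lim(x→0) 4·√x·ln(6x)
This is a 0·∞ indeterminate form.

Rewrite 0·∞ as a quotient (0/0 or ∞/∞ form), then apply L'Hôpital's rule:
  lim(x→0) 4·√x·ln(6x) = 0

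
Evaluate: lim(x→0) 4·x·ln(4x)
This is a 0·∞ indeterminate form.

Rewrite 0·∞ as a quotient (0/0 or ∞/∞ form), then apply L'Hôpital's rule:
  lim(x→0) 4·x·ln(4x) = 0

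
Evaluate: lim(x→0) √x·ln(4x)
This is a 0·∞ indeterminate form.

Rewrite 0·∞ as a quotient (0/0 or ∞/∞ form), then apply L'Hôpital's rule:
  lim(x→0) √x·ln(4x) = 0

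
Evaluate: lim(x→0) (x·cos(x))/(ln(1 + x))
This is a 0/0 indeterminate form.

Apply L'Hôpital's rule: differentiate numerator and denominator separately.
  f(x) = x·cos(x)   ⇒   f'(x) = -x·sin(x) + cos(x)
  g(x) = ln(x + 1)   ⇒   g'(x) = 1/(x + 1)
  lim(x→0) f'(x)/g'(x) = lim(x→0) (-x·sin(x) + cos(x))/(1/(x + 1))
  = 1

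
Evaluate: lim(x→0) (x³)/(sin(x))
This is a 0/0 indeterminate form.

Apply L'Hôpital's rule: differentiate numerator and denominator separately.
  f(x) = x^3   ⇒   f'(x) = 3·x^2
  g(x) = sin(x)   ⇒   g'(x) = cos(x)
  lim(x→0) f'(x)/g'(x) = lim(x→0) (3·x^2)/(cos(x))
  = 0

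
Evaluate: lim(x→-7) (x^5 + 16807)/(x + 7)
This is a standard limit.

Factor or rationalize the expression:
  lim(x→-7) (x^5 + 16807)/(x + 7) = 12005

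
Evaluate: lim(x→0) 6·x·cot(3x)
This is a 0·∞ indeterminate form.

Rewrite 0·∞ as a quotient (0/0 or ∞/∞ form), then apply L'Hôpital's rule:
  lim(x→0) 6·x·cot(3x) = 2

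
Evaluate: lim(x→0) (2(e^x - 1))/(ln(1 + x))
This is a 0/0 indeterminate form.

Apply L'Hôpital's rule: differentiate numerator and denominator separately.
  f(x) = 2·e^(x) - 2   ⇒   f'(x) = 2·e^(x)
  g(x) = ln(x + 1)   ⇒   g'(x) = 1/(x + 1)
  lim(x→0) f'(x)/g'(x) = lim(x→0) (2·e^(x))/(1/(x + 1))
  = 2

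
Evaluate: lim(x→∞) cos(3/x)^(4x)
This is an exponential indeterminate form.

For exponential indeterminate forms, take the natural log:
  Let L = lim(x→∞) cos(3/x)^(4x)
  Then ln(L) = lim(x→∞) [exponent × ln(base)]
  Evaluate using L'Hôpital or standard limits, then exponentiate.
  L = 1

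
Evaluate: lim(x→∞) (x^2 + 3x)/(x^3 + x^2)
This is an ∞/∞ indeterminate form.

Apply L'Hôpital's rule: differentiate numerator and denominator separately.
  f(x) = x^2 + 3·x   ⇒   f'(x) = 2·x + 3
  g(x) = x^3 + x^2   ⇒   g'(x) = 3·x^2 + 2·x
  lim(x→∞) f'(x)/g'(x) = lim(x→∞) (2·x + 3)/(3·x^2 + 2·x)
  = 0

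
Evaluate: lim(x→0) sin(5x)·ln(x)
This is a 0·∞ indeterminate form.

Rewrite 0·∞ as a quotient (0/0 or ∞/∞ form), then apply L'Hôpital's rule:
  lim(x→0) sin(5x)·ln(x) = 0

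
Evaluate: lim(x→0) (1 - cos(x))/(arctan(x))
This is a 0/0 indeterminate form.

Apply L'Hôpital's rule: differentiate numerator and denominator separately.
  f(x) = 1 - cos(x)   ⇒   f'(x) = sin(x)
  g(x) = atan(x)   ⇒   g'(x) = 1/(x^2 + 1)
  lim(x→0) f'(x)/g'(x) = lim(x→0) (sin(x))/(1/(x^2 + 1))
  = 0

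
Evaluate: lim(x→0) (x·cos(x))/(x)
This is a 0/0 indeterminate form.

Apply L'Hôpital's rule: differentiate numerator and denominator separately.
  f(x) = x·cos(x)   ⇒   f'(x) = -x·sin(x) + cos(x)
  g(x) = x   ⇒   g'(x) = 1
  lim(x→0) f'(x)/g'(x) = lim(x→0) (-x·sin(x) + cos(x))/(1)
  = 1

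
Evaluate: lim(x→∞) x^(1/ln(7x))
This is an exponential indeterminate form.

For exponential indeterminate forms, take the natural log:
  Let L = lim(x→∞) x^(1/ln(7x))
  Then ln(L) = lim(x→∞) [exponent × ln(base)]
  Evaluate using L'Hôpital or standard limits, then exponentiate.
  L = e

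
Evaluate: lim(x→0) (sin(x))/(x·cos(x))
This is a 0/0 indeterminate form.

Apply L'Hôpital's rule: differentiate numerator and denominator separately.
  f(x) = sin(x)   ⇒   f'(x) = cos(x)
  g(x) = x·cos(x)   ⇒   g'(x) = -x·sin(x) + cos(x)
  lim(x→0) f'(x)/g'(x) = lim(x→0) (cos(x))/(-x·sin(x) + cos(x))
  = 1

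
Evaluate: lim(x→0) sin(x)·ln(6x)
This is a 0·∞ indeterminate form.

Rewrite 0·∞ as a quotient (0/0 or ∞/∞ form), then apply L'Hôpital's rule:
  lim(x→0) sin(x)·ln(6x) = 0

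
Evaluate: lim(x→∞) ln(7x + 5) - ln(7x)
This is an ∞-∞ indeterminate form.

Combine fractions or rationalize to convert ∞-∞ to 0/0 form:
  lim(x→∞) ln(7x + 5) - ln(7x) = 0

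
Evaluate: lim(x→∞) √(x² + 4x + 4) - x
This is an ∞-∞ indeterminate form.

Combine fractions or rationalize to convert ∞-∞ to 0/0 form:
  lim(x→∞) √(x² + 4x + 4) - x = 2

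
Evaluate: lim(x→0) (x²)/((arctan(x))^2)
This is a 0/0 indeterminate form.

Apply L'Hôpital's rule: differentiate numerator and denominator separately.
  f(x) = x^2   ⇒   f'(x) = 2·x
  g(x) = atan(x)^2   ⇒   g'(x) = 2·atan(x)/(x^2 + 1)
  lim(x→0) f'(x)/g'(x) = lim(x→0) (2·x)/(2·atan(x)/(x^2 + 1))
  = 1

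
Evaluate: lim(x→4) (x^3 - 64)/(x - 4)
This is a standard limit.

Factor or rationalize the expression:
  lim(x→4) (x^3 - 64)/(x - 4) = 48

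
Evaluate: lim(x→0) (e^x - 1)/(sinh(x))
This is a 0/0 indeterminate form.

Apply L'Hôpital's rule: differentiate numerator and denominator separately.
  f(x) = e^(x) - 1   ⇒   f'(x) = e^(x)
  g(x) = sinh(x)   ⇒   g'(x) = cosh(x)
  lim(x→0) f'(x)/g'(x) = lim(x→0) (e^(x))/(cosh(x))
  = 1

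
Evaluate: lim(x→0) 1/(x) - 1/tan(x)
This is an ∞-∞ indeterminate form.

Combine fractions or rationalize to convert ∞-∞ to 0/0 form:
  lim(x→0) 1/(x) - 1/tan(x) = 0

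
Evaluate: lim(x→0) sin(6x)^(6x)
This is an exponential indeterminate form.

For exponential indeterminate forms, take the natural log:
  Let L = lim(x→0) sin(6x)^(6x)
  Then ln(L) = lim(x→0) [exponent × ln(base)]
  Evaluate using L'Hôpital or standard limits, then exponentiate.
  L = 1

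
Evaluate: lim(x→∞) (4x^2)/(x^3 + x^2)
This is an ∞/∞ indeterminate form.

Apply L'Hôpital's rule: differentiate numerator and denominator separately.
  f(x) = 4·x^2   ⇒   f'(x) = 8·x
  g(x) = x^3 + x^2   ⇒   g'(x) = 3·x^2 + 2·x
  lim(x→∞) f'(x)/g'(x) = lim(x→∞) (8·x)/(3·x^2 + 2·x)
  = 0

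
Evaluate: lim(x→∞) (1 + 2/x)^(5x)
This is an exponential indeterminate form.

For exponential indeterminate forms, take the natural log:
  Let L = lim(x→∞) (1 + 2/x)^(5x)
  Then ln(L) = lim(x→∞) [exponent × ln(base)]
  Evaluate using L'Hôpital or standard limits, then exponentiate.
  L = e^(10)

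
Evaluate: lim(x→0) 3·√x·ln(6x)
This is a 0·∞ indeterminate form.

Rewrite 0·∞ as a quotient (0/0 or ∞/∞ form), then apply L'Hôpital's rule:
  lim(x→0) 3·√x·ln(6x) = 0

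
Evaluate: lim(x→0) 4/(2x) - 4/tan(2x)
This is an ∞-∞ indeterminate form.

Combine fractions or rationalize to convert ∞-∞ to 0/0 form:
  lim(x→0) 4/(2x) - 4/tan(2x) = 0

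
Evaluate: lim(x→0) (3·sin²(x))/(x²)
This is a 0/0 indeterminate form.

Apply L'Hôpital's rule: differentiate numerator and denominator separately.
  f(x) = 3·sin(x)^2   ⇒   f'(x) = 6·sin(x)·cos(x)
  g(x) = x^2   ⇒   g'(x) = 2·x
  lim(x→0) f'(x)/g'(x) = lim(x→0) (6·sin(x)·cos(x))/(2·x)
  = 3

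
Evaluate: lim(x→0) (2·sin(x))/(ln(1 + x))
This is a 0/0 indeterminate form.

Apply L'Hôpital's rule: differentiate numerator and denominator separately.
  f(x) = 2·sin(x)   ⇒   f'(x) = 2·cos(x)
  g(x) = ln(x + 1)   ⇒   g'(x) = 1/(x + 1)
  lim(x→0) f'(x)/g'(x) = lim(x→0) (2·cos(x))/(1/(x + 1))
  = 2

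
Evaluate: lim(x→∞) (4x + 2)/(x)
This is an ∞/∞ indeterminate form.

Apply L'Hôpital's rule: differentiate numerator and denominator separately.
  f(x) = 4·x + 2   ⇒   f'(x) = 4
  g(x) = x   ⇒   g'(x) = 1
  lim(x→∞) f'(x)/g'(x) = lim(x→∞) (4)/(1)
  = 4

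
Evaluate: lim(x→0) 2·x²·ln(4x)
This is a 0·∞ indeterminate form.

Rewrite 0·∞ as a quotient (0/0 or ∞/∞ form), then apply L'Hôpital's rule:
  lim(x→0) 2·x²·ln(4x) = 0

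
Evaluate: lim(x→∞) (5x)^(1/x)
This is an exponential indeterminate form.

For exponential indeterminate forms, take the natural log:
  Let L = lim(x→∞) (5x)^(1/x)
  Then ln(L) = lim(x→∞) [exponent × ln(base)]
  Evaluate using L'Hôpital or standard limits, then exponentiate.
  L = 1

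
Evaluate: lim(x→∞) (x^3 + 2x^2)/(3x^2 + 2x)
This is an ∞/∞ indeterminate form.

Apply L'Hôpital's rule: differentiate numerator and denominator separately.
  f(x) = x^3 + 2·x^2   ⇒   f'(x) = 3·x^2 + 4·x
  g(x) = 3·x^2 + 2·x   ⇒   g'(x) = 6·x + 2
  lim(x→∞) f'(x)/g'(x) = lim(x→∞) (3·x^2 + 4·x)/(6·x + 2)
  = ∞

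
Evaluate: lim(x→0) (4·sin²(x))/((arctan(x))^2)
This is a 0/0 indeterminate form.

Apply L'Hôpital's rule: differentiate numerator and denominator separately.
  f(x) = 4·sin(x)^2   ⇒   f'(x) = 8·sin(x)·cos(x)
  g(x) = atan(x)^2   ⇒   g'(x) = 2·atan(x)/(x^2 + 1)
  lim(x→0) f'(x)/g'(x) = lim(x→0) (8·sin(x)·cos(x))/(2·atan(x)/(x^2 + 1))
  = 4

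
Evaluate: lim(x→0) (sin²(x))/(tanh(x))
This is a 0/0 indeterminate form.

Apply L'Hôpital's rule: differentiate numerator and denominator separately.
  f(x) = sin(x)^2   ⇒   f'(x) = 2·sin(x)·cos(x)
  g(x) = tanh(x)   ⇒   g'(x) = 1 - tanh(x)^2
  lim(x→0) f'(x)/g'(x) = lim(x→0) (2·sin(x)·cos(x))/(1 - tanh(x)^2)
  = 0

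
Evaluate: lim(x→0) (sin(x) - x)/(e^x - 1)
This is a 0/0 indeterminate form.

Apply L'Hôpital's rule: differentiate numerator and denominator separately.
  f(x) = -x + sin(x)   ⇒   f'(x) = cos(x) - 1
  g(x) = e^(x) - 1   ⇒   g'(x) = e^(x)
  lim(x→0) f'(x)/g'(x) = lim(x→0) (cos(x) - 1)/(e^(x))
  = 0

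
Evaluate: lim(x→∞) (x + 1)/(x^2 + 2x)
This is an ∞/∞ indeterminate form.

Apply L'Hôpital's rule: differentiate numerator and denominator separately.
  f(x) = x + 1   ⇒   f'(x) = 1
  g(x) = x^2 + 2·x   ⇒   g'(x) = 2·x + 2
  lim(x→∞) f'(x)/g'(x) = lim(x→∞) (1)/(2·x + 2)
  = 0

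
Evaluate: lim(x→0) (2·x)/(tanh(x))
This is a 0/0 indeterminate form.

Apply L'Hôpital's rule: differentiate numerator and denominator separately.
  f(x) = 2·x   ⇒   f'(x) = 2
  g(x) = tanh(x)   ⇒   g'(x) = 1 - tanh(x)^2
  lim(x→0) f'(x)/g'(x) = lim(x→0) (2)/(1 - tanh(x)^2)
  = 2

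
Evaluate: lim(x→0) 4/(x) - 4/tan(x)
This is an ∞-∞ indeterminate form.

Combine fractions or rationalize to convert ∞-∞ to 0/0 form:
  lim(x→0) 4/(x) - 4/tan(x) = 0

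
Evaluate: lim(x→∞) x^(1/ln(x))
This is an exponential indeterminate form.

For exponential indeterminate forms, take the natural log:
  Let L = lim(x→∞) x^(1/ln(x))
  Then ln(L) = lim(x→∞) [exponent × ln(base)]
  Evaluate using L'Hôpital or standard limits, then exponentiate.
  L = e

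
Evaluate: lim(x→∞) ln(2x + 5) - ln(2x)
This is an ∞-∞ indeterminate form.

Combine fractions or rationalize to convert ∞-∞ to 0/0 form:
  lim(x→∞) ln(2x + 5) - ln(2x) = 0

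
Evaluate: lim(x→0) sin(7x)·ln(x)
This is a 0·∞ indeterminate form.

Rewrite 0·∞ as a quotient (0/0 or ∞/∞ form), then apply L'Hôpital's rule:
  lim(x→0) sin(7x)·ln(x) = 0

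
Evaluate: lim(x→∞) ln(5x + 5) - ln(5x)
This is an ∞-∞ indeterminate form.

Combine fractions or rationalize to convert ∞-∞ to 0/0 form:
  lim(x→∞) ln(5x + 5) - ln(5x) = 0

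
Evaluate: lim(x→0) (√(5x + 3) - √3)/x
This is a standard limit.

Factor or rationalize the expression:
  lim(x→0) (√(5x + 3) - √3)/x = 5·sqrt(3)/6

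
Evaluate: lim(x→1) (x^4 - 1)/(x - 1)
This is a standard limit.

Factor or rationalize the expression:
  lim(x→1) (x^4 - 1)/(x - 1) = 4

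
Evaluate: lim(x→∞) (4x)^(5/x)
This is an exponential indeterminate form.

For exponential indeterminate forms, take the natural log:
  Let L = lim(x→∞) (4x)^(5/x)
  Then ln(L) = lim(x→∞) [exponent × ln(base)]
  Evaluate using L'Hôpital or standard limits, then exponentiate.
  L = 1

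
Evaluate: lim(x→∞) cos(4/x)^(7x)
This is an exponential indeterminate form.

For exponential indeterminate forms, take the natural log:
  Let L = lim(x→∞) cos(4/x)^(7x)
  Then ln(L) = lim(x→∞) [exponent × ln(base)]
  Evaluate using L'Hôpital or standard limits, then exponentiate.
  L = 1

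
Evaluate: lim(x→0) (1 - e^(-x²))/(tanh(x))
This is a 0/0 indeterminate form.

Apply L'Hôpital's rule: differentiate numerator and denominator separately.
  f(x) = 1 - e^(-x^2)   ⇒   f'(x) = 2·x·e^(-x^2)
  g(x) = tanh(x)   ⇒   g'(x) = 1 - tanh(x)^2
  lim(x→0) f'(x)/g'(x) = lim(x→0) (2·x·e^(-x^2))/(1 - tanh(x)^2)
  = 0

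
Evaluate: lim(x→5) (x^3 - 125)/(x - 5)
This is a standard limit.

Factor or rationalize the expression:
  lim(x→5) (x^3 - 125)/(x - 5) = 75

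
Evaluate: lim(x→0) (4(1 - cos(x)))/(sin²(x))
This is a 0/0 indeterminate form.

Apply L'Hôpital's rule: differentiate numerator and denominator separately.
  f(x) = 4 - 4·cos(x)   ⇒   f'(x) = 4·sin(x)
  g(x) = sin(x)^2   ⇒   g'(x) = 2·sin(x)·cos(x)
  lim(x→0) f'(x)/g'(x) = lim(x→0) (4·sin(x))/(2·sin(x)·cos(x))
  = 2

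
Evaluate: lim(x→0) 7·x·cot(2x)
This is a 0·∞ indeterminate form.

Rewrite 0·∞ as a quotient (0/0 or ∞/∞ form), then apply L'Hôpital's rule:
  lim(x→0) 7·x·cot(2x) = 7/2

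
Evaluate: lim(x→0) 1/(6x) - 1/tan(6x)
This is an ∞-∞ indeterminate form.

Combine fractions or rationalize to convert ∞-∞ to 0/0 form:
  lim(x→0) 1/(6x) - 1/tan(6x) = 0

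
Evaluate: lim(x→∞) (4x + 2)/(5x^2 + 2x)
This is an ∞/∞ indeterminate form.

Apply L'Hôpital's rule: differentiate numerator and denominator separately.
  f(x) = 4·x + 2   ⇒   f'(x) = 4
  g(x) = 5·x^2 + 2·x   ⇒   g'(x) = 10·x + 2
  lim(x→∞) f'(x)/g'(x) = lim(x→∞) (4)/(10·x + 2)
  = 0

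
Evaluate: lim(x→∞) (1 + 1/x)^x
This is an exponential indeterminate form.

For exponential indeterminate forms, take the natural log:
  Let L = lim(x→∞) (1 + 1/x)^x
  Then ln(L) = lim(x→∞) [exponent × ln(base)]
  Evaluate using L'Hôpital or standard limits, then exponentiate.
  L = e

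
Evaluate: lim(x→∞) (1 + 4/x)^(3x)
This is an exponential indeterminate form.

For exponential indeterminate forms, take the natural log:
  Let L = lim(x→∞) (1 + 4/x)^(3x)
  Then ln(L) = lim(x→∞) [exponent × ln(base)]
  Evaluate using L'Hôpital or standard limits, then exponentiate.
  L = e^(12)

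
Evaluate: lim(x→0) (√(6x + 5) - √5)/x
This is a standard limit.

Factor or rationalize the expression:
  lim(x→0) (√(6x + 5) - √5)/x = 3·sqrt(5)/5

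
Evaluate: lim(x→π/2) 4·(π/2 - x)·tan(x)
This is a 0·∞ indeterminate form.

Rewrite 0·∞ as a quotient (0/0 or ∞/∞ form), then apply L'Hôpital's rule:
  lim(x→π/2) 4·(π/2 - x)·tan(x) = 4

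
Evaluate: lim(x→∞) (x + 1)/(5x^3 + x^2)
This is an ∞/∞ indeterminate form.

Apply L'Hôpital's rule: differentiate numerator and denominator separately.
  f(x) = x + 1   ⇒   f'(x) = 1
  g(x) = 5·x^3 + x^2   ⇒   g'(x) = 15·x^2 + 2·x
  lim(x→∞) f'(x)/g'(x) = lim(x→∞) (1)/(15·x^2 + 2·x)
  = 0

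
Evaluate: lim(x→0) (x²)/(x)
This is a 0/0 indeterminate form.

Apply L'Hôpital's rule: differentiate numerator and denominator separately.
  f(x) = x^2   ⇒   f'(x) = 2·x
  g(x) = x   ⇒   g'(x) = 1
  lim(x→0) f'(x)/g'(x) = lim(x→0) (2·x)/(1)
  = 0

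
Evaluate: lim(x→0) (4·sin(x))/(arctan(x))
This is a 0/0 indeterminate form.

Apply L'Hôpital's rule: differentiate numerator and denominator separately.
  f(x) = 4·sin(x)   ⇒   f'(x) = 4·cos(x)
  g(x) = atan(x)   ⇒   g'(x) = 1/(x^2 + 1)
  lim(x→0) f'(x)/g'(x) = lim(x→0) (4·cos(x))/(1/(x^2 + 1))
  = 4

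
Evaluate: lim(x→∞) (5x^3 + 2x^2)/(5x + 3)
This is an ∞/∞ indeterminate form.

Apply L'Hôpital's rule: differentiate numerator and denominator separately.
  f(x) = 5·x^3 + 2·x^2   ⇒   f'(x) = 15·x^2 + 4·x
  g(x) = 5·x + 3   ⇒   g'(x) = 5
  lim(x→∞) f'(x)/g'(x) = lim(x→∞) (15·x^2 + 4·x)/(5)
  = ∞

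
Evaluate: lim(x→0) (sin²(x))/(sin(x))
This is a 0/0 indeterminate form.

Apply L'Hôpital's rule: differentiate numerator and denominator separately.
  f(x) = sin(x)^2   ⇒   f'(x) = 2·sin(x)·cos(x)
  g(x) = sin(x)   ⇒   g'(x) = cos(x)
  lim(x→0) f'(x)/g'(x) = lim(x→0) (2·sin(x)·cos(x))/(cos(x))
  = 0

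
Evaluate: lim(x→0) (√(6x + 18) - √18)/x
This is a standard limit.

Factor or rationalize the expression:
  lim(x→0) (√(6x + 18) - √18)/x = sqrt(2)/2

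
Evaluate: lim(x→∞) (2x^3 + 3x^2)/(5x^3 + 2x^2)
This is an ∞/∞ indeterminate form.

Apply L'Hôpital's rule: differentiate numerator and denominator separately.
  f(x) = 2·x^3 + 3·x^2   ⇒   f'(x) = 6·x^2 + 6·x
  g(x) = 5·x^3 + 2·x^2   ⇒   g'(x) = 15·x^2 + 4·x
  lim(x→∞) f'(x)/g'(x) = lim(x→∞) (6·x^2 + 6·x)/(15·x^2 + 4·x)
  = 2/5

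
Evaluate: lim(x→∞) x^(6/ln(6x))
This is an exponential indeterminate form.

For exponential indeterminate forms, take the natural log:
  Let L = lim(x→∞) x^(6/ln(6x))
  Then ln(L) = lim(x→∞) [exponent × ln(base)]
  Evaluate using L'Hôpital or standard limits, then exponentiate.
  L = e^(6)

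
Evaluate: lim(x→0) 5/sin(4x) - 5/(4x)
This is an ∞-∞ indeterminate form.

Combine fractions or rationalize to convert ∞-∞ to 0/0 form:
  lim(x→0) 5/sin(4x) - 5/(4x) = 0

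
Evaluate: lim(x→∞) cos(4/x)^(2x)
This is an exponential indeterminate form.

For exponential indeterminate forms, take the natural log:
  Let L = lim(x→∞) cos(4/x)^(2x)
  Then ln(L) = lim(x→∞) [exponent × ln(base)]
  Evaluate using L'Hôpital or standard limits, then exponentiate.
  L = 1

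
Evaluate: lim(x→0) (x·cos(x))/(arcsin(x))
This is a 0/0 indeterminate form.

Apply L'Hôpital's rule: differentiate numerator and denominator separately.
  f(x) = x·cos(x)   ⇒   f'(x) = -x·sin(x) + cos(x)
  g(x) = asin(x)   ⇒   g'(x) = 1/sqrt(1 - x^2)
  lim(x→0) f'(x)/g'(x) = lim(x→0) (-x·sin(x) + cos(x))/(1/sqrt(1 - x^2))
  = 1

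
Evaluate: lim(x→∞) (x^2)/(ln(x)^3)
This is an ∞/∞ indeterminate form.

Apply L'Hôpital's rule: differentiate numerator and denominator separately.
  f(x) = x^2   ⇒   f'(x) = 2·x
  g(x) = ln(x)^3   ⇒   g'(x) = 3·ln(x)^2/x
  lim(x→∞) f'(x)/g'(x) = lim(x→∞) (2·x)/(3·ln(x)^2/x)
  = ∞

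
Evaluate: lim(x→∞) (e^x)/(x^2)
This is an ∞/∞ indeterminate form.

Apply L'Hôpital's rule: differentiate numerator and denominator separately.
  f(x) = e^(x)   ⇒   f'(x) = e^(x)
  g(x) = x^2   ⇒   g'(x) = 2·x
  lim(x→∞) f'(x)/g'(x) = lim(x→∞) (e^(x))/(2·x)
  = ∞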